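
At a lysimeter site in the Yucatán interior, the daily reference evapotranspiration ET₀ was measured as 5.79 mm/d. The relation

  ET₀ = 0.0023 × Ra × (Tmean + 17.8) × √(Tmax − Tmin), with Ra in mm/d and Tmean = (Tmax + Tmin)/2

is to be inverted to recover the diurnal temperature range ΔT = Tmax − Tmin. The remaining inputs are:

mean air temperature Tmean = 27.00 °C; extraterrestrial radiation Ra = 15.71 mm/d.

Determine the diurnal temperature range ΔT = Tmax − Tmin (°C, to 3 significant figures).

12.8 °C

√ΔT = ET₀ / [0.0023 × Ra × (Tmean+17.8)] = 5.79 / (0.0023 × 15.71 × 44.80) = 3.5768
ΔT = 3.5768² = 12.793 °C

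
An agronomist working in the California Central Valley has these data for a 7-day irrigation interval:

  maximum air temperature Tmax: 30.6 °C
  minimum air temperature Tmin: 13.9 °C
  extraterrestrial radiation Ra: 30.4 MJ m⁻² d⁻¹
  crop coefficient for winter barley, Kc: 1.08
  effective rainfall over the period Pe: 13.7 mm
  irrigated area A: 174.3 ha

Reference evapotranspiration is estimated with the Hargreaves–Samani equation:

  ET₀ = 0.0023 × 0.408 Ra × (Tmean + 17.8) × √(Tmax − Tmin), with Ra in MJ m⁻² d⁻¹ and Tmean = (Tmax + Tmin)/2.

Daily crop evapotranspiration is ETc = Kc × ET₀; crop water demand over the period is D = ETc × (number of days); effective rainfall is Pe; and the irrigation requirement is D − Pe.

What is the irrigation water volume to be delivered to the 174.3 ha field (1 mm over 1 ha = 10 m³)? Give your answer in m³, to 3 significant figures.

Tmean = (30.6 + 13.9)/2 = 22.25 °C
0.408 Ra = 0.408 × 30.4 = 12.4032 mm/d equivalent
ET₀ = 0.0023 × 12.4032 × (22.25 + 17.8) × √16.7 = 0.0023 × 12.4032 × 40.05 × 4.0866 = 4.6690 mm/d
ETc = Kc × ET₀ = 1.08 × 4.6690 = 5.0425 mm/d
Crop demand D = ETc × 7 d = 5.0425 × 7 = 35.298 mm
D − Pe = 35.298 − 13.7 = 21.598 mm
Volume = 21.598 mm × 174.3 ha × 10 = 37645.3 m³

37600 m³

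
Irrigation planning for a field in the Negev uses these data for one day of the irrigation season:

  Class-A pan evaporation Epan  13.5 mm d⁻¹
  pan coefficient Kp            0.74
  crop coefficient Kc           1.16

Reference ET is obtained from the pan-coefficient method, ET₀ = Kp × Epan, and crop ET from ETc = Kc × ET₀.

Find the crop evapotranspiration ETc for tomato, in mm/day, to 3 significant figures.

ET₀ = 0.74 × 13.5 = 9.9900 mm/d
ETc = Kc × ET₀ = 1.16 × 9.9900 = 11.5884 mm/d

11.6 mm/day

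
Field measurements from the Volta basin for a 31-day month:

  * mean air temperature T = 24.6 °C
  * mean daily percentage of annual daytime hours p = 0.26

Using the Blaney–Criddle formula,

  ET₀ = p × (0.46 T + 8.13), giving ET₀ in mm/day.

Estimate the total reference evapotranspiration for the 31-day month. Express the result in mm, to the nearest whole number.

157 mm

ET₀ = 0.26 × (0.46 × 24.6 + 8.13) = 0.26 × 19.446 = 5.0560 mm/d
Monthly total = 5.0560 × 31 = 156.736 mm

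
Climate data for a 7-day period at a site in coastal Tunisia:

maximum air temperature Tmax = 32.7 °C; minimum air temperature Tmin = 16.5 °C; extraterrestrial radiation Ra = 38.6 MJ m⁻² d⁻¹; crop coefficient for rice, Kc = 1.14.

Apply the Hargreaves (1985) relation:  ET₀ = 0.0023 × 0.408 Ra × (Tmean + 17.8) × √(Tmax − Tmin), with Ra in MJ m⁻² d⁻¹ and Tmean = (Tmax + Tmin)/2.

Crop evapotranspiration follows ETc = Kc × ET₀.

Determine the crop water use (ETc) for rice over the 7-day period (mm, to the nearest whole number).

Tmean = (32.7 + 16.5)/2 = 24.60 °C
0.408 Ra = 0.408 × 38.6 = 15.7488 mm/d equivalent
ET₀ = 0.0023 × 15.7488 × (24.60 + 17.8) × √16.2 = 0.0023 × 15.7488 × 42.40 × 4.0249 = 6.1815 mm/d
ETc = Kc × ET₀ = 1.14 × 6.1815 = 7.0469 mm/d
Over 7 days: 7.0469 × 7 = 49.328 mm

49 mm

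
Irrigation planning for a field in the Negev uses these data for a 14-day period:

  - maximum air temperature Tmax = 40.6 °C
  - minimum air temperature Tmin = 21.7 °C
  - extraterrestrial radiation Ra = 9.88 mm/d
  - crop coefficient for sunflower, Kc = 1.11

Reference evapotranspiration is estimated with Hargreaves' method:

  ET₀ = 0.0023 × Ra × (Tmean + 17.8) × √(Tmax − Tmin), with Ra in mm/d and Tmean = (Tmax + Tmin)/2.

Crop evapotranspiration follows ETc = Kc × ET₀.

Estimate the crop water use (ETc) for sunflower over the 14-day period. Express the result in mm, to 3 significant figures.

75.1 mm

Tmean = (40.6 + 21.7)/2 = 31.15 °C
ET₀ = 0.0023 × 9.88 × (31.15 + 17.8) × √18.9 = 0.0023 × 9.88 × 48.95 × 4.3474 = 4.8358 mm/d
ETc = Kc × ET₀ = 1.11 × 4.8358 = 5.3677 mm/d
Over 14 days: 5.3677 × 14 = 75.148 mm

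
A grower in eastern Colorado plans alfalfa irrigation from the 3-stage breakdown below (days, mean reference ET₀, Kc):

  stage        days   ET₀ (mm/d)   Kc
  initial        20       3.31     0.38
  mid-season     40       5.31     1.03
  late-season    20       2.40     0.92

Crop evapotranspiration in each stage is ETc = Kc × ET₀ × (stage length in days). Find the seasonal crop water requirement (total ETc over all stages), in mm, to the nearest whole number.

initial: 0.38 × 3.31 × 20 = 25.16 mm
mid-season: 1.03 × 5.31 × 40 = 218.77 mm
late-season: 0.92 × 2.40 × 20 = 44.16 mm
Seasonal total = 288.09 mm

288 mm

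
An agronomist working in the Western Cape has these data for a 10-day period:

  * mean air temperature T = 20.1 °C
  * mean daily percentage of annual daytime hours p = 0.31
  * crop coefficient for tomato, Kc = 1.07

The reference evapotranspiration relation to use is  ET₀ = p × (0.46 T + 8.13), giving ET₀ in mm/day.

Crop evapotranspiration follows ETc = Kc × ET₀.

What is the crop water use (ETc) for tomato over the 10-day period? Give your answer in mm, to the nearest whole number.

ET₀ = 0.31 × (0.46 × 20.1 + 8.13) = 0.31 × 17.376 = 5.3866 mm/d
ETc = Kc × ET₀ = 1.07 × 5.3866 = 5.7637 mm/d
Over 10 days: 5.7637 × 10 = 57.637 mm

58 mm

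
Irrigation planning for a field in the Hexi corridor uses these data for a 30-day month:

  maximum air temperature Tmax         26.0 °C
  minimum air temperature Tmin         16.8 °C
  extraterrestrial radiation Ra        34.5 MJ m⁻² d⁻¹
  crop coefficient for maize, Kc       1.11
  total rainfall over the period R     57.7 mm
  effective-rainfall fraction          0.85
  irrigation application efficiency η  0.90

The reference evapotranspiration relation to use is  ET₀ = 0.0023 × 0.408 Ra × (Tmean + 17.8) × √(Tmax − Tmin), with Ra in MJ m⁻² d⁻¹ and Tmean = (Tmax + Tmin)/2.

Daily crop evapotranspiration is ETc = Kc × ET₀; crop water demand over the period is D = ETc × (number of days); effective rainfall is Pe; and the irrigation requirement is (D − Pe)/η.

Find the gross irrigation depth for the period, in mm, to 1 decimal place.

87.9 mm

Tmean = (26.0 + 16.8)/2 = 21.40 °C
0.408 Ra = 0.408 × 34.5 = 14.0760 mm/d equivalent
ET₀ = 0.0023 × 14.0760 × (21.40 + 17.8) × √9.2 = 0.0023 × 14.0760 × 39.20 × 3.0332 = 3.8494 mm/d
ETc = Kc × ET₀ = 1.11 × 3.8494 = 4.2728 mm/d
Crop demand D = ETc × 30 d = 4.2728 × 30 = 128.184 mm
Pe = 0.85 × 57.7 = 49.045 mm
D − Pe = 128.184 − 49.045 = 79.139 mm
Gross irrigation = 79.139 / 0.90 = 87.932 mm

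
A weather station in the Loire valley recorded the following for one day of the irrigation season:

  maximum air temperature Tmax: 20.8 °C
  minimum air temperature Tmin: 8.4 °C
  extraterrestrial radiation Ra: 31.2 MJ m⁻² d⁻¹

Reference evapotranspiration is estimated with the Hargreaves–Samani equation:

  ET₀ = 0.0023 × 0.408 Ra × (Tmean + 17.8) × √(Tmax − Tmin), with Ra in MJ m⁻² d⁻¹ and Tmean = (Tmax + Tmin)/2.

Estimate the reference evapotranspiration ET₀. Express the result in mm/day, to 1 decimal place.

Tmean = (20.8 + 8.4)/2 = 14.60 °C
0.408 Ra = 0.408 × 31.2 = 12.7296 mm/d equivalent
ET₀ = 0.0023 × 12.7296 × (14.60 + 17.8) × √12.4 = 0.0023 × 12.7296 × 32.40 × 3.5214 = 3.3404 mm/d

3.3 mm/day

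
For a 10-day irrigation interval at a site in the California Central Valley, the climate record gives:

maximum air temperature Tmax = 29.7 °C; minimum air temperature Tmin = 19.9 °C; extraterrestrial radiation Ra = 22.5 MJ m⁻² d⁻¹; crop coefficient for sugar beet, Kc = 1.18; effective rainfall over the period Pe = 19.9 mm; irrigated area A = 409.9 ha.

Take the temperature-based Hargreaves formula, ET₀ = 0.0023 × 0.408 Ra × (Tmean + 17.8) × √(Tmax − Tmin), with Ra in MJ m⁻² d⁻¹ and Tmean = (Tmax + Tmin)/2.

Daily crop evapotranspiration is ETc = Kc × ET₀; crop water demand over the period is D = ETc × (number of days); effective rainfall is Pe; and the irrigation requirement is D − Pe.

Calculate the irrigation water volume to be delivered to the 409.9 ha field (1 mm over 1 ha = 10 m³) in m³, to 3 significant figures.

54600 m³

Tmean = (29.7 + 19.9)/2 = 24.80 °C
0.408 Ra = 0.408 × 22.5 = 9.1800 mm/d equivalent
ET₀ = 0.0023 × 9.1800 × (24.80 + 17.8) × √9.8 = 0.0023 × 9.1800 × 42.60 × 3.1305 = 2.8157 mm/d
ETc = Kc × ET₀ = 1.18 × 2.8157 = 3.3225 mm/d
Crop demand D = ETc × 10 d = 3.3225 × 10 = 33.225 mm
D − Pe = 33.225 − 19.9 = 13.325 mm
Volume = 13.325 mm × 409.9 ha × 10 = 54619.2 m³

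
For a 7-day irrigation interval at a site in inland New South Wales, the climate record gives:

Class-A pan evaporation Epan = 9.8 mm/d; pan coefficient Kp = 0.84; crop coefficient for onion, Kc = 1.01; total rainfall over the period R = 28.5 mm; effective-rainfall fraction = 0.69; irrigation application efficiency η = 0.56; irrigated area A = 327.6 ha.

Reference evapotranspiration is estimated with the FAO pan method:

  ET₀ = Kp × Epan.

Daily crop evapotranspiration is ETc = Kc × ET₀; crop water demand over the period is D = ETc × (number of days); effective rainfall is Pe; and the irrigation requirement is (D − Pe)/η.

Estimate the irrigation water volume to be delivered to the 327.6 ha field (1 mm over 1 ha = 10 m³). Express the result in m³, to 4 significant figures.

ET₀ = 0.84 × 9.8 = 8.2320 mm/d
ETc = Kc × ET₀ = 1.01 × 8.2320 = 8.3143 mm/d
Crop demand D = ETc × 7 d = 8.3143 × 7 = 58.200 mm
Pe = 0.69 × 28.5 = 19.665 mm
D − Pe = 58.200 − 19.665 = 38.535 mm
Gross irrigation = 38.535 / 0.56 = 68.813 mm
Volume = 68.813 mm × 327.6 ha × 10 = 225431.4 m³

225400 m³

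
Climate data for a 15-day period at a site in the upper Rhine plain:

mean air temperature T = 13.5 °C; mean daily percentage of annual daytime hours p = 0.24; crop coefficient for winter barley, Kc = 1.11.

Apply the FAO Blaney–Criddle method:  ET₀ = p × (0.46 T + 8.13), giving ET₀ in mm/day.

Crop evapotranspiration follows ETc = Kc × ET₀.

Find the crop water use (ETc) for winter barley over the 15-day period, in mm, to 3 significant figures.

57.3 mm

ET₀ = 0.24 × (0.46 × 13.5 + 8.13) = 0.24 × 14.340 = 3.4416 mm/d
ETc = Kc × ET₀ = 1.11 × 3.4416 = 3.8202 mm/d
Over 15 days: 3.8202 × 15 = 57.303 mm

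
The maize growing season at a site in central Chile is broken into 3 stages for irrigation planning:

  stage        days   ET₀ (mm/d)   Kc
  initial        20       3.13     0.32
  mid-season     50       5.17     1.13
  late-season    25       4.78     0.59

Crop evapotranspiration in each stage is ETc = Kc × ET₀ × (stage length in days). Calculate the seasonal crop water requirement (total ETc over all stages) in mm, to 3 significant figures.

initial: 0.32 × 3.13 × 20 = 20.03 mm
mid-season: 1.13 × 5.17 × 50 = 292.11 mm
late-season: 0.59 × 4.78 × 25 = 70.51 mm
Seasonal total = 382.65 mm

383 mm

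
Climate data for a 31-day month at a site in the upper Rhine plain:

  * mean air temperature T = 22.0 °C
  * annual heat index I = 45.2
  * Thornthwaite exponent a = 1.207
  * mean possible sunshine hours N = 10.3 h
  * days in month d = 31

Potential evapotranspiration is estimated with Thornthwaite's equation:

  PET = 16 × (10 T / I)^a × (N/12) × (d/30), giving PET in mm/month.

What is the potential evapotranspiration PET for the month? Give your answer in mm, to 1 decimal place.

10T/I = 10 × 22.0 / 45.2 = 4.8673
(10T/I)^a = 4.8673^1.207 = 6.7539
Uncorrected PET = 16 × 6.7539 = 108.062 mm
Correction = (N/12)(d/30) = (10.3/12)(31/30) = 0.8869
PET = 108.062 × 0.8869 = 95.840 mm/month

95.8 mm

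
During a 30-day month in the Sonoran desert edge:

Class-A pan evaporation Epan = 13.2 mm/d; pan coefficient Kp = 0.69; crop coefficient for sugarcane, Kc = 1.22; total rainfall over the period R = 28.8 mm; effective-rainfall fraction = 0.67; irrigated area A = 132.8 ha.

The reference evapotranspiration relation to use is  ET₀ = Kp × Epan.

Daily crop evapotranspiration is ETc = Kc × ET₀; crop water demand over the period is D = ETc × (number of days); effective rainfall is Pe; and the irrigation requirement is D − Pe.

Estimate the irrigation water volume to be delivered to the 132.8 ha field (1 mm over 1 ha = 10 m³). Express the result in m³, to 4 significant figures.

ET₀ = 0.69 × 13.2 = 9.1080 mm/d
ETc = Kc × ET₀ = 1.22 × 9.1080 = 11.1118 mm/d
Crop demand D = ETc × 30 d = 11.1118 × 30 = 333.354 mm
Pe = 0.67 × 28.8 = 19.296 mm
D − Pe = 333.354 − 19.296 = 314.058 mm
Volume = 314.058 mm × 132.8 ha × 10 = 417069.0 m³

417100 m³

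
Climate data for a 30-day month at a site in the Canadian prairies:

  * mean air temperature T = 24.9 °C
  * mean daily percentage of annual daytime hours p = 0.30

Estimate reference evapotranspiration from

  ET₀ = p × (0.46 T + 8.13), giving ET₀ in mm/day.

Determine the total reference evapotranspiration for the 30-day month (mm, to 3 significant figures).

176 mm

ET₀ = 0.30 × (0.46 × 24.9 + 8.13) = 0.30 × 19.584 = 5.8752 mm/d
Monthly total = 5.8752 × 30 = 176.256 mm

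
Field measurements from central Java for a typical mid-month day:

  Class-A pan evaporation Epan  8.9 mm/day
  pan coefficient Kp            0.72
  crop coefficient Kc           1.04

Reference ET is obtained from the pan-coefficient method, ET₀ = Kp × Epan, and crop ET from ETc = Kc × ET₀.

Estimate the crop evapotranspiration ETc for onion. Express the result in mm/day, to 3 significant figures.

ET₀ = 0.72 × 8.9 = 6.4080 mm/d
ETc = Kc × ET₀ = 1.04 × 6.4080 = 6.6643 mm/d

6.66 mm/day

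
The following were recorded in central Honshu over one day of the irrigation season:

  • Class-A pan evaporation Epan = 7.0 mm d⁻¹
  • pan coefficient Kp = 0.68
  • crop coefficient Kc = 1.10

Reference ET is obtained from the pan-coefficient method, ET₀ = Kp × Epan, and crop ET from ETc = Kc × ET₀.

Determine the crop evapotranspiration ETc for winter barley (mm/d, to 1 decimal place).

ET₀ = 0.68 × 7.0 = 4.7600 mm/d
ETc = Kc × ET₀ = 1.10 × 4.7600 = 5.2360 mm/d

5.2 mm/d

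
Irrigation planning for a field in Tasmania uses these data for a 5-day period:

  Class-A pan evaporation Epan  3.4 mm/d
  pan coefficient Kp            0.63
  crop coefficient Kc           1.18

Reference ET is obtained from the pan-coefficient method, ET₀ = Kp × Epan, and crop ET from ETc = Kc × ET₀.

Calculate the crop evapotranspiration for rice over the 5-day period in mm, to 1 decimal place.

ET₀ = 0.63 × 3.4 = 2.1420 mm/d
ETc = Kc × ET₀ = 1.18 × 2.1420 = 2.5276 mm/d
Over 5 days: 2.5276 × 5 = 12.638 mm

12.6 mm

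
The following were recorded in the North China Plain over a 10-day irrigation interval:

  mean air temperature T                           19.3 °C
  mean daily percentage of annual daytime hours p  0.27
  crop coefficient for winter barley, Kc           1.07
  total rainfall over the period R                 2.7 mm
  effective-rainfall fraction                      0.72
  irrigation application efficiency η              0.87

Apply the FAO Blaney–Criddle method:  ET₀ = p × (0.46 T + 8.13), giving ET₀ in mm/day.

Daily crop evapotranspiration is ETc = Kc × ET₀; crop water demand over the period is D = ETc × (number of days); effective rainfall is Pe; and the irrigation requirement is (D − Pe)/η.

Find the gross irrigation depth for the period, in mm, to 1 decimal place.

ET₀ = 0.27 × (0.46 × 19.3 + 8.13) = 0.27 × 17.008 = 4.5922 mm/d
ETc = Kc × ET₀ = 1.07 × 4.5922 = 4.9137 mm/d
Crop demand D = ETc × 10 d = 4.9137 × 10 = 49.137 mm
Pe = 0.72 × 2.7 = 1.944 mm
D − Pe = 49.137 − 1.944 = 47.193 mm
Gross irrigation = 47.193 / 0.87 = 54.245 mm

54.2 mm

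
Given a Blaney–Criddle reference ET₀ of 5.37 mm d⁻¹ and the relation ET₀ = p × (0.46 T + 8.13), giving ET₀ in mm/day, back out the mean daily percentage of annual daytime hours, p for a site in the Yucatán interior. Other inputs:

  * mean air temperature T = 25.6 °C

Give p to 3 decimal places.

0.270

p = ET₀ / (0.46 T + 8.13) = 5.37 / (0.46 × 25.6 + 8.13) = 5.37 / 19.906 = 0.2698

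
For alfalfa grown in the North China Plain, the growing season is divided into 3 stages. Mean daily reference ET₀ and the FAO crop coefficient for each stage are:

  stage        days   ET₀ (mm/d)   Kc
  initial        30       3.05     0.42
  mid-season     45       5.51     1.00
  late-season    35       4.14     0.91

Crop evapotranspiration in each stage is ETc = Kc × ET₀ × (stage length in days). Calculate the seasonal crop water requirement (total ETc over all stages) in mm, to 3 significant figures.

initial: 0.42 × 3.05 × 30 = 38.43 mm
mid-season: 1.00 × 5.51 × 45 = 247.95 mm
late-season: 0.91 × 4.14 × 35 = 131.86 mm
Seasonal total = 418.24 mm

418 mm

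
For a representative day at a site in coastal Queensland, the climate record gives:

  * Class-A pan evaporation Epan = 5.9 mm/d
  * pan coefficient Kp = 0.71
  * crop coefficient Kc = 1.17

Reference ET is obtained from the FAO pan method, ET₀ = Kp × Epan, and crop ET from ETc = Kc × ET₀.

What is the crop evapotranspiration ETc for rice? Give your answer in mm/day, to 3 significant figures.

4.90 mm/day

ET₀ = 0.71 × 5.9 = 4.1890 mm/d
ETc = Kc × ET₀ = 1.17 × 4.1890 = 4.9011 mm/d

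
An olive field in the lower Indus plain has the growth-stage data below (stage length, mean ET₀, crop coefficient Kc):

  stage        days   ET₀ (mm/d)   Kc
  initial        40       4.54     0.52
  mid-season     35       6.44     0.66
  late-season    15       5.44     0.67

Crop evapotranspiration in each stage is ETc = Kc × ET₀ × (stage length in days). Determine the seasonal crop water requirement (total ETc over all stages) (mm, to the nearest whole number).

298 mm

initial: 0.52 × 4.54 × 40 = 94.43 mm
mid-season: 0.66 × 6.44 × 35 = 148.76 mm
late-season: 0.67 × 5.44 × 15 = 54.67 mm
Seasonal total = 297.86 mm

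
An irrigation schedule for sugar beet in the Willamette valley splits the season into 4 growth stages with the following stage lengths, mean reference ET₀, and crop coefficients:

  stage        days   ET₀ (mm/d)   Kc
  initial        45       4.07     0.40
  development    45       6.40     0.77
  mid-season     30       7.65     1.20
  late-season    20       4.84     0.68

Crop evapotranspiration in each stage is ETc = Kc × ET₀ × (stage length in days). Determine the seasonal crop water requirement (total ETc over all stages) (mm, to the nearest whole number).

initial: 0.40 × 4.07 × 45 = 73.26 mm
development: 0.77 × 6.40 × 45 = 221.76 mm
mid-season: 1.20 × 7.65 × 30 = 275.40 mm
late-season: 0.68 × 4.84 × 20 = 65.82 mm
Seasonal total = 636.24 mm

636 mm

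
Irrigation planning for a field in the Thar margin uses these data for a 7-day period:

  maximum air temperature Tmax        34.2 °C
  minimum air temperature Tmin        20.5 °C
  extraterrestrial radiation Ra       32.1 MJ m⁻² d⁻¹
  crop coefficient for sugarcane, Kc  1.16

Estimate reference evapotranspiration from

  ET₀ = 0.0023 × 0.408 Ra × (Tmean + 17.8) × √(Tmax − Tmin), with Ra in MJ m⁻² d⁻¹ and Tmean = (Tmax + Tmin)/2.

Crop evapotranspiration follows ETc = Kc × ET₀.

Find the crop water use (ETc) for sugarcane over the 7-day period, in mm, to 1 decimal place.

40.9 mm

Tmean = (34.2 + 20.5)/2 = 27.35 °C
0.408 Ra = 0.408 × 32.1 = 13.0968 mm/d equivalent
ET₀ = 0.0023 × 13.0968 × (27.35 + 17.8) × √13.7 = 0.0023 × 13.0968 × 45.15 × 3.7014 = 5.0340 mm/d
ETc = Kc × ET₀ = 1.16 × 5.0340 = 5.8394 mm/d
Over 7 days: 5.8394 × 7 = 40.876 mm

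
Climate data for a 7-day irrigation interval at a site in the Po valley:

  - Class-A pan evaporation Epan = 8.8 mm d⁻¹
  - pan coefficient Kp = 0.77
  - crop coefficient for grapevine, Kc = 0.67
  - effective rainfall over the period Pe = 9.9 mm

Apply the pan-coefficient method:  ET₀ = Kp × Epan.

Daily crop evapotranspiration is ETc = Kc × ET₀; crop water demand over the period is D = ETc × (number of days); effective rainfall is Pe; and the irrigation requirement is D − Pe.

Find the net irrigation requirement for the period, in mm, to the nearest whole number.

ET₀ = 0.77 × 8.8 = 6.7760 mm/d
ETc = Kc × ET₀ = 0.67 × 6.7760 = 4.5399 mm/d
Crop demand D = ETc × 7 d = 4.5399 × 7 = 31.779 mm
D − Pe = 31.779 − 9.9 = 21.879 mm

22 mm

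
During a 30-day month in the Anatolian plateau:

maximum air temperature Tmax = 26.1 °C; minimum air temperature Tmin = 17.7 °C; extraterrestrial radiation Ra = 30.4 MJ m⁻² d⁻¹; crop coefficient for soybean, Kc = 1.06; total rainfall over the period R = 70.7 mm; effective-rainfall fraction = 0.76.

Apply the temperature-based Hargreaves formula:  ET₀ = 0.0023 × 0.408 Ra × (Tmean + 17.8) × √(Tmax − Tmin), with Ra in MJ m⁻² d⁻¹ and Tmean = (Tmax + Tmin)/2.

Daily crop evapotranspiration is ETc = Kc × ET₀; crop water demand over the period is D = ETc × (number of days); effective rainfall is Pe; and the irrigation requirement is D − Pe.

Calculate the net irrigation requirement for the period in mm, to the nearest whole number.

Tmean = (26.1 + 17.7)/2 = 21.90 °C
0.408 Ra = 0.408 × 30.4 = 12.4032 mm/d equivalent
ET₀ = 0.0023 × 12.4032 × (21.90 + 17.8) × √8.4 = 0.0023 × 12.4032 × 39.70 × 2.8983 = 3.2824 mm/d
ETc = Kc × ET₀ = 1.06 × 3.2824 = 3.4793 mm/d
Crop demand D = ETc × 30 d = 3.4793 × 30 = 104.379 mm
Pe = 0.76 × 70.7 = 53.732 mm
D − Pe = 104.379 − 53.732 = 50.647 mm

51 mm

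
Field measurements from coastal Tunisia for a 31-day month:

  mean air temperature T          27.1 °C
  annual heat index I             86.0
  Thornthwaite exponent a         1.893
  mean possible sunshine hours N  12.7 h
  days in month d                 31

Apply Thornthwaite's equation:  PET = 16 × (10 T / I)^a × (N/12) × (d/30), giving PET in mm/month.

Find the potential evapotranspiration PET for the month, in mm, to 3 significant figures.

154 mm

10T/I = 10 × 27.1 / 86.0 = 3.1512
(10T/I)^a = 3.1512^1.893 = 8.7824
Uncorrected PET = 16 × 8.7824 = 140.518 mm
Correction = (N/12)(d/30) = (12.7/12)(31/30) = 1.0936
PET = 140.518 × 1.0936 = 153.670 mm/month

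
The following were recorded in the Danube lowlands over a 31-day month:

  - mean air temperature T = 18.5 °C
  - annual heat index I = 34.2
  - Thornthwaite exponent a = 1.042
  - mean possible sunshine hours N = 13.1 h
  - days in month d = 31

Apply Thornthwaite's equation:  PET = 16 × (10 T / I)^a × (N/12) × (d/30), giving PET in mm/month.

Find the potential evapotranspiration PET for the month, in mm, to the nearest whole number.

105 mm

10T/I = 10 × 18.5 / 34.2 = 5.4094
(10T/I)^a = 5.4094^1.042 = 5.8069
Uncorrected PET = 16 × 5.8069 = 92.910 mm
Correction = (N/12)(d/30) = (13.1/12)(31/30) = 1.1281
PET = 92.910 × 1.1281 = 104.812 mm/month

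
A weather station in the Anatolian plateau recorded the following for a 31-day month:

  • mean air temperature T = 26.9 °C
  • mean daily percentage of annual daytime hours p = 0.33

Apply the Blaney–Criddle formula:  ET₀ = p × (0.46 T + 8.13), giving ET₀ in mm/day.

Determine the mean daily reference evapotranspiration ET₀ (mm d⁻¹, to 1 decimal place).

ET₀ = 0.33 × (0.46 × 26.9 + 8.13) = 0.33 × 20.504 = 6.7663 mm/d

6.8 mm d⁻¹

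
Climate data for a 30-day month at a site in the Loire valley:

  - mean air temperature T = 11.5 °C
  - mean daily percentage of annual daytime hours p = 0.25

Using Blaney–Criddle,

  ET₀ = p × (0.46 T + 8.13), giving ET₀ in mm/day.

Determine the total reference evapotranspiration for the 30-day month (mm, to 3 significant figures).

ET₀ = 0.25 × (0.46 × 11.5 + 8.13) = 0.25 × 13.420 = 3.3550 mm/d
Monthly total = 3.3550 × 30 = 100.650 mm

101 mm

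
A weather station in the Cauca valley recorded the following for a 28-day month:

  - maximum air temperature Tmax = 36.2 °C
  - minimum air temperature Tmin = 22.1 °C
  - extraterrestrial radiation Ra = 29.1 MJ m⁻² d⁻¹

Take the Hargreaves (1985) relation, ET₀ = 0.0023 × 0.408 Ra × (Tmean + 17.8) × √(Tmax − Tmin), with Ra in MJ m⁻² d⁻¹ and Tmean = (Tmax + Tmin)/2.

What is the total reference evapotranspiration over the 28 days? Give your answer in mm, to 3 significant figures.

135 mm

Tmean = (36.2 + 22.1)/2 = 29.15 °C
0.408 Ra = 0.408 × 29.1 = 11.8728 mm/d equivalent
ET₀ = 0.0023 × 11.8728 × (29.15 + 17.8) × √14.1 = 0.0023 × 11.8728 × 46.95 × 3.7550 = 4.8142 mm/d
Over 28 days: 4.8142 × 28 = 134.798 mm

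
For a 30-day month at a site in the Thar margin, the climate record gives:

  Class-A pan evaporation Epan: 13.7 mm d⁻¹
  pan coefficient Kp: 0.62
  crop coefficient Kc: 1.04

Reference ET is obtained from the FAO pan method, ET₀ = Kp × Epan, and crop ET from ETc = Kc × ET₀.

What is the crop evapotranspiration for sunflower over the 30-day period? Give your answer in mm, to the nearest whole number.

ET₀ = 0.62 × 13.7 = 8.4940 mm/d
ETc = Kc × ET₀ = 1.04 × 8.4940 = 8.8338 mm/d
Over 30 days: 8.8338 × 30 = 265.014 mm

265 mm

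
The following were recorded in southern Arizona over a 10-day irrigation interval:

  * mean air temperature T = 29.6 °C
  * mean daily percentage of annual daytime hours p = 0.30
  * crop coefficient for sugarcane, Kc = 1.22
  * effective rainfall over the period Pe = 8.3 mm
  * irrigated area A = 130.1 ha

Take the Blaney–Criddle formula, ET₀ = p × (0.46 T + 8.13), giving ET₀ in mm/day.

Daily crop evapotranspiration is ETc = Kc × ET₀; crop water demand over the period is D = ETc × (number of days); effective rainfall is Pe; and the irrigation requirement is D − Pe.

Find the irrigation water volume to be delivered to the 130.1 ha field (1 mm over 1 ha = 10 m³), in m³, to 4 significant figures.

ET₀ = 0.30 × (0.46 × 29.6 + 8.13) = 0.30 × 21.746 = 6.5238 mm/d
ETc = Kc × ET₀ = 1.22 × 6.5238 = 7.9590 mm/d
Crop demand D = ETc × 10 d = 7.9590 × 10 = 79.590 mm
D − Pe = 79.590 − 8.3 = 71.290 mm
Volume = 71.290 mm × 130.1 ha × 10 = 92748.3 m³

92750 m³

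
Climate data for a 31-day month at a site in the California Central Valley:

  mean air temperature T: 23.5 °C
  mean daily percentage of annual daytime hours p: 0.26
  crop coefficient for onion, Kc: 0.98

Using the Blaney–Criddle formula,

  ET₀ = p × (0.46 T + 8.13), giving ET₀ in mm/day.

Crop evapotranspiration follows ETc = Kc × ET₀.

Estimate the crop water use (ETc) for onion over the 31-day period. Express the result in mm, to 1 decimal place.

ET₀ = 0.26 × (0.46 × 23.5 + 8.13) = 0.26 × 18.940 = 4.9244 mm/d
ETc = Kc × ET₀ = 0.98 × 4.9244 = 4.8259 mm/d
Over 31 days: 4.8259 × 31 = 149.603 mm

149.6 mm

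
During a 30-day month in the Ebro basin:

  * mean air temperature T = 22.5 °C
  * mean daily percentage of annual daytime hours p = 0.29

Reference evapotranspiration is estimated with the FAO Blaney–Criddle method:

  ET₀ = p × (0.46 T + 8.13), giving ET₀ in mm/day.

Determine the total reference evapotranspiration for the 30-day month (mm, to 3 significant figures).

ET₀ = 0.29 × (0.46 × 22.5 + 8.13) = 0.29 × 18.480 = 5.3592 mm/d
Monthly total = 5.3592 × 30 = 160.776 mm

161 mm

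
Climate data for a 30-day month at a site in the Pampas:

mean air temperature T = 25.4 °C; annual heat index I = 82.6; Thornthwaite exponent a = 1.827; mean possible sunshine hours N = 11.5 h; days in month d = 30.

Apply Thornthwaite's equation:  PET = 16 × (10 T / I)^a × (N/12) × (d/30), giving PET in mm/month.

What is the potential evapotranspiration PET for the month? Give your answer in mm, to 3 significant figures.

119 mm

10T/I = 10 × 25.4 / 82.6 = 3.0751
(10T/I)^a = 3.0751^1.827 = 7.7861
Uncorrected PET = 16 × 7.7861 = 124.578 mm
Correction = (N/12)(d/30) = (11.5/12)(30/30) = 0.9583
PET = 124.578 × 0.9583 = 119.383 mm/month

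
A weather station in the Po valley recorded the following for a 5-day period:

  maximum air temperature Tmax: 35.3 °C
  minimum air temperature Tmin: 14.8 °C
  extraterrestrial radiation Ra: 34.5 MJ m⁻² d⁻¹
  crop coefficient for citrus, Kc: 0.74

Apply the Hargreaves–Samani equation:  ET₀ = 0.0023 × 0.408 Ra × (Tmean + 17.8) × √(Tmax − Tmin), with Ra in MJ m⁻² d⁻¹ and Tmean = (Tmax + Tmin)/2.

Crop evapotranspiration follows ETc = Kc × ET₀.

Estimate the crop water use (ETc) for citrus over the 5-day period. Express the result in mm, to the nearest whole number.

Tmean = (35.3 + 14.8)/2 = 25.05 °C
0.408 Ra = 0.408 × 34.5 = 14.0760 mm/d equivalent
ET₀ = 0.0023 × 14.0760 × (25.05 + 17.8) × √20.5 = 0.0023 × 14.0760 × 42.85 × 4.5277 = 6.2811 mm/d
ETc = Kc × ET₀ = 0.74 × 6.2811 = 4.6480 mm/d
Over 5 days: 4.6480 × 5 = 23.240 mm

23 mm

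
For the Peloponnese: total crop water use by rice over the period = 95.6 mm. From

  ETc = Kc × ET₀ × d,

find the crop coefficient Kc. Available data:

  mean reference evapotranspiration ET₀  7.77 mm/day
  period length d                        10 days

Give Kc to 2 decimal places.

1.23

ETc = Kc × ET₀ × d  ⇒  Kc = ETc / (ET₀ × d)
Kc = 95.6 / (7.77 × 10) = 95.6 / 77.70 = 1.2304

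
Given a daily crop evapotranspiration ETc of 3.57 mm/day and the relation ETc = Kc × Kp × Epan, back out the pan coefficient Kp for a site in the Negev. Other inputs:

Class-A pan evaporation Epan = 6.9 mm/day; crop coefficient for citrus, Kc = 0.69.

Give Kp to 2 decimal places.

ETc = Kc × Kp × Epan  ⇒  Kp = ETc / (Kc × Epan)
Kp = 3.57 / (0.69 × 6.9) = 3.57 / 4.761 = 0.7498

0.75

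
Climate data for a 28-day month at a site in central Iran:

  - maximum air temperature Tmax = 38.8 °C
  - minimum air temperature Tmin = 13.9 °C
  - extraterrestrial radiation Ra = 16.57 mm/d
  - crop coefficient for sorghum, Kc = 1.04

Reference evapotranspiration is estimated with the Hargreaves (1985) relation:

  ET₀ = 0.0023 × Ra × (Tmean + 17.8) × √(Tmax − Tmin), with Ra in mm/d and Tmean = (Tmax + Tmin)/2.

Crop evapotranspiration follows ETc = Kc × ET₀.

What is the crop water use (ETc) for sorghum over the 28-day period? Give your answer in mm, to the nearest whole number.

244 mm

Tmean = (38.8 + 13.9)/2 = 26.35 °C
ET₀ = 0.0023 × 16.57 × (26.35 + 17.8) × √24.9 = 0.0023 × 16.57 × 44.15 × 4.9900 = 8.3962 mm/d
ETc = Kc × ET₀ = 1.04 × 8.3962 = 8.7320 mm/d
Over 28 days: 8.7320 × 28 = 244.496 mm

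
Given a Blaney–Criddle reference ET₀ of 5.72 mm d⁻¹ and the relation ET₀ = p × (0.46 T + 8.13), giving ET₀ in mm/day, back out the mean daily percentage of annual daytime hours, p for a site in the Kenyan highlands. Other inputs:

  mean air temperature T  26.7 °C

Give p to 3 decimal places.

p = ET₀ / (0.46 T + 8.13) = 5.72 / (0.46 × 26.7 + 8.13) = 5.72 / 20.412 = 0.2802

0.280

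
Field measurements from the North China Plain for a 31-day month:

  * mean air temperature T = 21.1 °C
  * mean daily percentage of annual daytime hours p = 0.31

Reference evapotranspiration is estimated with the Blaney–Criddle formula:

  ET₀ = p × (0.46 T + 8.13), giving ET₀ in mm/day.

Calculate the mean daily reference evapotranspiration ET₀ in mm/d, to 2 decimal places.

ET₀ = 0.31 × (0.46 × 21.1 + 8.13) = 0.31 × 17.836 = 5.5292 mm/d

5.53 mm/d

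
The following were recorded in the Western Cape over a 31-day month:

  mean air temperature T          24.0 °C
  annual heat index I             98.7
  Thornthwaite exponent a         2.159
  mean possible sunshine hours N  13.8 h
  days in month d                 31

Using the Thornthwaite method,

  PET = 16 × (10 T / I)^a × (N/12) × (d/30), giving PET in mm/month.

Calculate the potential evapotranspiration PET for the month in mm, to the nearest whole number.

10T/I = 10 × 24.0 / 98.7 = 2.4316
(10T/I)^a = 2.4316^2.159 = 6.8099
Uncorrected PET = 16 × 6.8099 = 108.958 mm
Correction = (N/12)(d/30) = (13.8/12)(31/30) = 1.1883
PET = 108.958 × 1.1883 = 129.475 mm/month

129 mm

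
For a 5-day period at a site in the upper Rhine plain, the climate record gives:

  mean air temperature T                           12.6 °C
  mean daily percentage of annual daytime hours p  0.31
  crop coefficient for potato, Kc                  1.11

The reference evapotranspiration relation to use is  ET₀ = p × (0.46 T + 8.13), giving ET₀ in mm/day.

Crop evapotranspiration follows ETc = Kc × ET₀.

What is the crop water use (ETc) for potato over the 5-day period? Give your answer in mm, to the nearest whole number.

24 mm

ET₀ = 0.31 × (0.46 × 12.6 + 8.13) = 0.31 × 13.926 = 4.3171 mm/d
ETc = Kc × ET₀ = 1.11 × 4.3171 = 4.7920 mm/d
Over 5 days: 4.7920 × 5 = 23.960 mm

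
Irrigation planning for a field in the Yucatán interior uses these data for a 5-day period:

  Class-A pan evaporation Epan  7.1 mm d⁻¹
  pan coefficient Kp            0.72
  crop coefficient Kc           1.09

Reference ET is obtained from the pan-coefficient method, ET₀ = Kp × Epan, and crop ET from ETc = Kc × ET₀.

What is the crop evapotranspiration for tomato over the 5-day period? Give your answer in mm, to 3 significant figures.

ET₀ = 0.72 × 7.1 = 5.1120 mm/d
ETc = Kc × ET₀ = 1.09 × 5.1120 = 5.5721 mm/d
Over 5 days: 5.5721 × 5 = 27.861 mm

27.9 mm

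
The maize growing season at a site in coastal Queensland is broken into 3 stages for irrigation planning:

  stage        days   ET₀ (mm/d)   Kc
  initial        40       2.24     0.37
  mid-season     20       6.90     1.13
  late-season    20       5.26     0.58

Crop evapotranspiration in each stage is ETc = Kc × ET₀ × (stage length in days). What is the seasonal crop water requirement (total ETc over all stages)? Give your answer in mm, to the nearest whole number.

250 mm

initial: 0.37 × 2.24 × 40 = 33.15 mm
mid-season: 1.13 × 6.90 × 20 = 155.94 mm
late-season: 0.58 × 5.26 × 20 = 61.02 mm
Seasonal total = 250.11 mm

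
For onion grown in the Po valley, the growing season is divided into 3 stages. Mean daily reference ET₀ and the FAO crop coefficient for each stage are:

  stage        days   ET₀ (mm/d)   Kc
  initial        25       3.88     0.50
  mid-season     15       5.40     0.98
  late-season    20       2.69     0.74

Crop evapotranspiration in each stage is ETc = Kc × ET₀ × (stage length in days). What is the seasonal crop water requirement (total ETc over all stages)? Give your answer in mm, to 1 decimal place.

167.7 mm

initial: 0.50 × 3.88 × 25 = 48.50 mm
mid-season: 0.98 × 5.40 × 15 = 79.38 mm
late-season: 0.74 × 2.69 × 20 = 39.81 mm
Seasonal total = 167.69 mm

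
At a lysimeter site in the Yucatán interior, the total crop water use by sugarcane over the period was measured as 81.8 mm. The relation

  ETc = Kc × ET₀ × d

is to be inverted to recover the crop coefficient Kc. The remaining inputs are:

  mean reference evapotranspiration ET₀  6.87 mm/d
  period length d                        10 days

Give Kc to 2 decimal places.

ETc = Kc × ET₀ × d  ⇒  Kc = ETc / (ET₀ × d)
Kc = 81.8 / (6.87 × 10) = 81.8 / 68.70 = 1.1907

1.19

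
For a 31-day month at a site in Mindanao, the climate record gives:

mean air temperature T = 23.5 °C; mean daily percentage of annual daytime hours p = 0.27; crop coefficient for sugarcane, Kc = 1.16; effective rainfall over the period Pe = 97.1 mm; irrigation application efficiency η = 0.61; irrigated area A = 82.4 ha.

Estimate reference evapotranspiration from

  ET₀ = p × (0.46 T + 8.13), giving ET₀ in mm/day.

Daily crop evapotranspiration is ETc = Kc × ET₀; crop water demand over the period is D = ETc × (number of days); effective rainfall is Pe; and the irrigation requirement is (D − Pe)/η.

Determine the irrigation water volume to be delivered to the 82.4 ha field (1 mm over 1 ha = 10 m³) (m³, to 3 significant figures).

ET₀ = 0.27 × (0.46 × 23.5 + 8.13) = 0.27 × 18.940 = 5.1138 mm/d
ETc = Kc × ET₀ = 1.16 × 5.1138 = 5.9320 mm/d
Crop demand D = ETc × 31 d = 5.9320 × 31 = 183.892 mm
D − Pe = 183.892 − 97.1 = 86.792 mm
Gross irrigation = 86.792 / 0.61 = 142.282 mm
Volume = 142.282 mm × 82.4 ha × 10 = 117240.4 m³

117000 m³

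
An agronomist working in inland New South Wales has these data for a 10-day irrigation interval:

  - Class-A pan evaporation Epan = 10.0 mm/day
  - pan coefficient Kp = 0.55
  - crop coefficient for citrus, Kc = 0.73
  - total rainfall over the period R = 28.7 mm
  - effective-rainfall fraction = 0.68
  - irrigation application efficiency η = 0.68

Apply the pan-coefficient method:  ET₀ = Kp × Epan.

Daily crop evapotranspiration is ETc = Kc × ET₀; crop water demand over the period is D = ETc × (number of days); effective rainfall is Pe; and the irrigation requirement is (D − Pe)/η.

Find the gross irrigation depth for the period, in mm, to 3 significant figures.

ET₀ = 0.55 × 10.0 = 5.5000 mm/d
ETc = Kc × ET₀ = 0.73 × 5.5000 = 4.0150 mm/d
Crop demand D = ETc × 10 d = 4.0150 × 10 = 40.150 mm
Pe = 0.68 × 28.7 = 19.516 mm
D − Pe = 40.150 − 19.516 = 20.634 mm
Gross irrigation = 20.634 / 0.68 = 30.344 mm

30.3 mm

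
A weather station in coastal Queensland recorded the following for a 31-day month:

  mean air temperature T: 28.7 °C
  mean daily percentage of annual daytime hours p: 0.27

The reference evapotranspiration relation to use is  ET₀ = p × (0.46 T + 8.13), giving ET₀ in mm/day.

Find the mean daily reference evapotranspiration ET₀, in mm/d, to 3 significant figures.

ET₀ = 0.27 × (0.46 × 28.7 + 8.13) = 0.27 × 21.332 = 5.7596 mm/d

5.76 mm/d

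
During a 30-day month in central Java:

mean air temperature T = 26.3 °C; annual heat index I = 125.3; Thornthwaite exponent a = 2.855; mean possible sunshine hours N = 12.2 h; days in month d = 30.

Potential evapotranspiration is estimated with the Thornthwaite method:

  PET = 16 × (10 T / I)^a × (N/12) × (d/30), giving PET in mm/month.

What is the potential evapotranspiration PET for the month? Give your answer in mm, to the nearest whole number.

135 mm

10T/I = 10 × 26.3 / 125.3 = 2.0990
(10T/I)^a = 2.0990^2.855 = 8.3051
Uncorrected PET = 16 × 8.3051 = 132.882 mm
Correction = (N/12)(d/30) = (12.2/12)(30/30) = 1.0167
PET = 132.882 × 1.0167 = 135.101 mm/month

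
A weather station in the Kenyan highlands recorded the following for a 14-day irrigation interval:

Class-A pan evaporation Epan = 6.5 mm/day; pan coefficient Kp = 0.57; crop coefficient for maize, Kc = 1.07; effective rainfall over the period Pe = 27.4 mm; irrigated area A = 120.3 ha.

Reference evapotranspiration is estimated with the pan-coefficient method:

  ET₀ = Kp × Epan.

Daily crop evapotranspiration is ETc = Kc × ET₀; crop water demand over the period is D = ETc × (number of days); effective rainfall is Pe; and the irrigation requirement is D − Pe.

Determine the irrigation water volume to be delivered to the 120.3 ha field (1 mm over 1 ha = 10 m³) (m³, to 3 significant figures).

ET₀ = 0.57 × 6.5 = 3.7050 mm/d
ETc = Kc × ET₀ = 1.07 × 3.7050 = 3.9644 mm/d
Crop demand D = ETc × 14 d = 3.9644 × 14 = 55.502 mm
D − Pe = 55.502 − 27.4 = 28.102 mm
Volume = 28.102 mm × 120.3 ha × 10 = 33806.7 m³

33800 m³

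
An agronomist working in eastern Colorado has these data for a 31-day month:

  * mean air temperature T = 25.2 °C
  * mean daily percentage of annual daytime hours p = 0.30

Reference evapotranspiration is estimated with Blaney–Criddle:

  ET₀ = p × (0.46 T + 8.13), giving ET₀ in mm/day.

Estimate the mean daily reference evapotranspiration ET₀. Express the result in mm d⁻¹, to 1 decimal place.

ET₀ = 0.30 × (0.46 × 25.2 + 8.13) = 0.30 × 19.722 = 5.9166 mm/d

5.9 mm d⁻¹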